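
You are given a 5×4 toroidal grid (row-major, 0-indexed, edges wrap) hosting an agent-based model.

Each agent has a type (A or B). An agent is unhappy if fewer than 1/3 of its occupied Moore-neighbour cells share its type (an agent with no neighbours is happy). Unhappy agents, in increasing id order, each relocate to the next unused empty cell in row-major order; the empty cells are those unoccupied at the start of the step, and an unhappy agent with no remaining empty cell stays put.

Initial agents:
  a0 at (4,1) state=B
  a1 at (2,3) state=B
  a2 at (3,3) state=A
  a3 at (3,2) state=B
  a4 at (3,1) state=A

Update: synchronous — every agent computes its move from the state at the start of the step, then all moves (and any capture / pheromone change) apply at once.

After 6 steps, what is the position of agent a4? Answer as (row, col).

(0, 1)

t=1: a0@(4,1):B a1@(2,3):B a2@(0,0):A a3@(3,2):B a4@(0,1):A
t=2: (unchanged — steady state)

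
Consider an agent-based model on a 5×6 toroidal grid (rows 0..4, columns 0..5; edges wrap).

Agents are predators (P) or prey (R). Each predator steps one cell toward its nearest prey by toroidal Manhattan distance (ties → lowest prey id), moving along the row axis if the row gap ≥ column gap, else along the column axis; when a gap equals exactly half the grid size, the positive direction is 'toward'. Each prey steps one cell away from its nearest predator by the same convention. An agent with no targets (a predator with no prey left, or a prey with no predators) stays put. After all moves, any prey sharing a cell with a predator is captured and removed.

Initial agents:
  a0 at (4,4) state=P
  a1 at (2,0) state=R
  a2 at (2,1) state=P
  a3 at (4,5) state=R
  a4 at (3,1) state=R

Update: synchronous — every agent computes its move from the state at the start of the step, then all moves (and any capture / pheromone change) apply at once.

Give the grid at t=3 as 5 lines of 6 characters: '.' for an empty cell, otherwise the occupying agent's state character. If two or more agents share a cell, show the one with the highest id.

t=1: a0@(4,5):P a1@(2,5):R a2@(2,0):P a3@(4,0):R a4@(4,1):R
t=2: a0@(4,0):P a1@(2,4):R a2@(2,5):P a3@(4,1):R a4@(4,2):R
t=3: a0@(4,1):P a1@(2,3):R a2@(2,4):P a3@(4,2):R a4@(4,3):R

......
......
...RP.
......
.PRR..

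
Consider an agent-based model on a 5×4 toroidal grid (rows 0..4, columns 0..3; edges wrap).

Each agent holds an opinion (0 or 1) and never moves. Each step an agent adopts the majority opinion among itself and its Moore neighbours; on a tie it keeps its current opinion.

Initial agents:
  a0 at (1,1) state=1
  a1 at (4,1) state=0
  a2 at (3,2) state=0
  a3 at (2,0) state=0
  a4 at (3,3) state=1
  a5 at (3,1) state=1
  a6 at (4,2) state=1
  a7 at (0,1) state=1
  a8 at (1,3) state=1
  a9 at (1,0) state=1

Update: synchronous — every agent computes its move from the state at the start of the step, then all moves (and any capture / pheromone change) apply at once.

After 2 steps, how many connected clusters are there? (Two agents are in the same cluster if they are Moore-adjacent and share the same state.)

t=1: a0@(1,1):1 a1@(4,1):1 a2@(3,2):1 a3@(2,0):1 a4@(3,3):1 a5@(3,1):0 a6@(4,2):1 a7@(0,1):1 a8@(1,3):1 a9@(1,0):1
t=2: a0@(1,1):1 a1@(4,1):1 a2@(3,2):1 a3@(2,0):1 a4@(3,3):1 a5@(3,1):1 a6@(4,2):1 a7@(0,1):1 a8@(1,3):1 a9@(1,0):1

1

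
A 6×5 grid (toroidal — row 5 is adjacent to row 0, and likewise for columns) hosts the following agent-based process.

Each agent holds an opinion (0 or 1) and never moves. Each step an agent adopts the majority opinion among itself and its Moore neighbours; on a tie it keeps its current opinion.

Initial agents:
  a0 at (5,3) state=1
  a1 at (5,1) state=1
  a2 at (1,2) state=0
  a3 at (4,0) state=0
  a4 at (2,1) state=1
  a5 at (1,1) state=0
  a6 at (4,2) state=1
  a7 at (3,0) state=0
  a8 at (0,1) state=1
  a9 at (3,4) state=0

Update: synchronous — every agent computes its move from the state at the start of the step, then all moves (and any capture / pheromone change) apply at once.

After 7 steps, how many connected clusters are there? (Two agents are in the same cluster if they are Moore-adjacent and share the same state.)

2

t=1: a0@(5,3):1 a1@(5,1):1 a2@(1,2):0 a3@(4,0):0 a4@(2,1):0 a5@(1,1):0 a6@(4,2):1 a7@(3,0):0 a8@(0,1):1 a9@(3,4):0
t=2: (unchanged — steady state)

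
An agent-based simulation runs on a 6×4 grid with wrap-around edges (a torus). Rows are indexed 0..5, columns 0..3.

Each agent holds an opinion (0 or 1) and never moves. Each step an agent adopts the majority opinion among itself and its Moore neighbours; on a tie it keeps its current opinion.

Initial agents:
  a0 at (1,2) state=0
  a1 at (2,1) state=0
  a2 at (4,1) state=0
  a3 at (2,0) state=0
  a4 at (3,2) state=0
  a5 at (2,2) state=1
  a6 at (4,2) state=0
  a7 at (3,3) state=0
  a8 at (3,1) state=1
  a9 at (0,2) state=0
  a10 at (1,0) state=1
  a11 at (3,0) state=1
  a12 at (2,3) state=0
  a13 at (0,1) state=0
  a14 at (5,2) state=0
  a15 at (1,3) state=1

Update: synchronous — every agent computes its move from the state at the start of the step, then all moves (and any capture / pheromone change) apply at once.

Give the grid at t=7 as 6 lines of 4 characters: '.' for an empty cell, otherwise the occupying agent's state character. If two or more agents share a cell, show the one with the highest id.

t=1: a0@(1,2):0 a1@(2,1):0 a2@(4,1):0 a3@(2,0):0 a4@(3,2):0 a5@(2,2):0 a6@(4,2):0 a7@(3,3):0 a8@(3,1):0 a9@(0,2):0 a10@(1,0):0 a11@(3,0):0 a12@(2,3):0 a13@(0,1):0 a14@(5,2):0 a15@(1,3):0
t=2: (unchanged — steady state)

.00.
0.00
0000
0000
.00.
..0.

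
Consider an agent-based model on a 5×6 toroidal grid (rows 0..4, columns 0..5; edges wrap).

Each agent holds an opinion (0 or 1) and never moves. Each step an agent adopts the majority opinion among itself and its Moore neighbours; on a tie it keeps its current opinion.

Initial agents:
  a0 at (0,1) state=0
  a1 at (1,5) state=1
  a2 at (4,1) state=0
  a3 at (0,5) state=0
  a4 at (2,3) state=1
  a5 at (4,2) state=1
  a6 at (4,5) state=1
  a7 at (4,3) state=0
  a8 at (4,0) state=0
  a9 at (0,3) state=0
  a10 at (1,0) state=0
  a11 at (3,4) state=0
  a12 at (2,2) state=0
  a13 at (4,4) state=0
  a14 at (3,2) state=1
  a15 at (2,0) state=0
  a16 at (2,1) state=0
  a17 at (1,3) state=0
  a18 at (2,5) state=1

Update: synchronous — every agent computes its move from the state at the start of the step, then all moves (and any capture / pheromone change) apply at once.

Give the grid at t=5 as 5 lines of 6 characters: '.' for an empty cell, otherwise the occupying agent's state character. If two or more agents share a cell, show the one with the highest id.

t=1: a0@(0,1):0 a1@(1,5):0 a2@(4,1):0 a3@(0,5):0 a4@(2,3):0 a5@(4,2):0 a6@(4,5):0 a7@(4,3):0 a8@(4,0):0 a9@(0,3):0 a10@(1,0):0 a11@(3,4):0 a12@(2,2):0 a13@(4,4):0 a14@(3,2):0 a15@(2,0):0 a16@(2,1):0 a17@(1,3):0 a18@(2,5):0
t=2: (unchanged — steady state)

.0.0.0
0..0.0
0000.0
..0.0.
000000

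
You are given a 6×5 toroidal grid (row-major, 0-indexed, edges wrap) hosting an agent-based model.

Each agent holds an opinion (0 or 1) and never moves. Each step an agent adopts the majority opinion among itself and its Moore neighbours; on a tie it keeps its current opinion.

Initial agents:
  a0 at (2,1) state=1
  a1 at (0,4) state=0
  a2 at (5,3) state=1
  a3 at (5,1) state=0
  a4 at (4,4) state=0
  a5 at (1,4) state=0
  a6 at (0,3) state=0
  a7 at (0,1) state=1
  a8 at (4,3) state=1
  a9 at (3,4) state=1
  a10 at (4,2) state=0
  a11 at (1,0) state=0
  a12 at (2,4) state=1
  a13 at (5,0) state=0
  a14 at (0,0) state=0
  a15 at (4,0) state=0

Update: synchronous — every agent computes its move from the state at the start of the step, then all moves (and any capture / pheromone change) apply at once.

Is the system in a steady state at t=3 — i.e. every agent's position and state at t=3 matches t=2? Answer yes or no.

no

t=1: a0@(2,1):1 a1@(0,4):0 a2@(5,3):0 a3@(5,1):0 a4@(4,4):0 a5@(1,4):0 a6@(0,3):0 a7@(0,1):0 a8@(4,3):1 a9@(3,4):1 a10@(4,2):0 a11@(1,0):0 a12@(2,4):1 a13@(5,0):0 a14@(0,0):0 a15@(4,0):0
t=2: a0@(2,1):1 a1@(0,4):0 a2@(5,3):0 a3@(5,1):0 a4@(4,4):0 a5@(1,4):0 a6@(0,3):0 a7@(0,1):0 a8@(4,3):0 a9@(3,4):1 a10@(4,2):0 a11@(1,0):0 a12@(2,4):1 a13@(5,0):0 a14@(0,0):0 a15@(4,0):0
t=3: a0@(2,1):1 a1@(0,4):0 a2@(5,3):0 a3@(5,1):0 a4@(4,4):0 a5@(1,4):0 a6@(0,3):0 a7@(0,1):0 a8@(4,3):0 a9@(3,4):0 a10@(4,2):0 a11@(1,0):0 a12@(2,4):1 a13@(5,0):0 a14@(0,0):0 a15@(4,0):0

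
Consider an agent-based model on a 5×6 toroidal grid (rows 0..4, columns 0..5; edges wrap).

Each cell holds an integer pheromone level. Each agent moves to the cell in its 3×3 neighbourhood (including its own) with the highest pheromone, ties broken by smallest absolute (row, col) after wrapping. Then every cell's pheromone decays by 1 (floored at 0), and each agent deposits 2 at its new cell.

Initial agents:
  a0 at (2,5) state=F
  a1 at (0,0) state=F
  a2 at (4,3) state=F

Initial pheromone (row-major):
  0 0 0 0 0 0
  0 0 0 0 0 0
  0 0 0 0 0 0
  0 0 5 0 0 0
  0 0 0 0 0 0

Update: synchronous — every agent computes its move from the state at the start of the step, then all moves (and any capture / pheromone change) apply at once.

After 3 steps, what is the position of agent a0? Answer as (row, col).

t=1: a0@(1,0) a1@(0,0) a2@(3,2) | pheromone: 2 0 0 0 0 0 / 2 0 0 0 0 0 / 0 0 0 0 0 0 / 0 0 6 0 0 0 / 0 0 0 0 0 0
t=2: a0@(0,0) a1@(0,0) a2@(3,2) | pheromone: 5 0 0 0 0 0 / 1 0 0 0 0 0 / 0 0 0 0 0 0 / 0 0 7 0 0 0 / 0 0 0 0 0 0
t=3: a0@(0,0) a1@(0,0) a2@(3,2) | pheromone: 8 0 0 0 0 0 / 0 0 0 0 0 0 / 0 0 0 0 0 0 / 0 0 8 0 0 0 / 0 0 0 0 0 0

(0, 0)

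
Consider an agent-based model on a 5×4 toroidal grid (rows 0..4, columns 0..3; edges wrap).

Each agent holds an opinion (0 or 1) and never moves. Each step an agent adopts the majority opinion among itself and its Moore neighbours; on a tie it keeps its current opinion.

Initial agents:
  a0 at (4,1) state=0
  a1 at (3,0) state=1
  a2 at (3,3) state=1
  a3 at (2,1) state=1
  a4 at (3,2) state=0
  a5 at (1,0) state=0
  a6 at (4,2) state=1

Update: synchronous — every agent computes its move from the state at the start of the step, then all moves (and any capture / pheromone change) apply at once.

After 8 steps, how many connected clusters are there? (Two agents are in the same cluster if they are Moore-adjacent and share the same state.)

t=1: a0@(4,1):0 a1@(3,0):1 a2@(3,3):1 a3@(2,1):1 a4@(3,2):1 a5@(1,0):0 a6@(4,2):1
t=2: a0@(4,1):1 a1@(3,0):1 a2@(3,3):1 a3@(2,1):1 a4@(3,2):1 a5@(1,0):0 a6@(4,2):1
t=3: (unchanged — steady state)

2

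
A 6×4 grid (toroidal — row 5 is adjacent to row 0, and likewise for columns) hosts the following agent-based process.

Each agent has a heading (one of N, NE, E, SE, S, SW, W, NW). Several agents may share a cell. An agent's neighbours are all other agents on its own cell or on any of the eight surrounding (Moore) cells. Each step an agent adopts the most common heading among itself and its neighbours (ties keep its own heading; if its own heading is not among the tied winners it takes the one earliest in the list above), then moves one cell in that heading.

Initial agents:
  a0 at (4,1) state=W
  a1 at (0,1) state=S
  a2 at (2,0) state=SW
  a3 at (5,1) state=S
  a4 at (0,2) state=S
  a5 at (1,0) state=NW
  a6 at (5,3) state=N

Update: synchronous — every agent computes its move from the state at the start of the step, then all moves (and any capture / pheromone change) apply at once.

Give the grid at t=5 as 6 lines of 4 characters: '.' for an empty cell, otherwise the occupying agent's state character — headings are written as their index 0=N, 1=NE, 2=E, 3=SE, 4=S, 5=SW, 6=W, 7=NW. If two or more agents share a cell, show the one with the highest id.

.440
...5
....
....
.4..
.44.

t=1: a0@(4,0):W a1@(1,1):S a2@(3,3):SW a3@(0,1):S a4@(1,2):S a5@(0,3):NW a6@(4,3):N
t=2: a0@(4,3):W a1@(2,1):S a2@(4,2):SW a3@(1,1):S a4@(2,2):S a5@(5,2):NW a6@(3,3):N
t=3: a0@(4,2):W a1@(3,1):S a2@(5,1):SW a3@(2,1):S a4@(3,2):S a5@(4,1):NW a6@(2,3):N
t=4: a0@(5,2):S a1@(4,1):S a2@(0,0):SW a3@(3,1):S a4@(4,2):S a5@(5,1):S a6@(1,3):N
t=5: a0@(0,2):S a1@(5,1):S a2@(1,3):SW a3@(4,1):S a4@(5,2):S a5@(0,1):S a6@(0,3):N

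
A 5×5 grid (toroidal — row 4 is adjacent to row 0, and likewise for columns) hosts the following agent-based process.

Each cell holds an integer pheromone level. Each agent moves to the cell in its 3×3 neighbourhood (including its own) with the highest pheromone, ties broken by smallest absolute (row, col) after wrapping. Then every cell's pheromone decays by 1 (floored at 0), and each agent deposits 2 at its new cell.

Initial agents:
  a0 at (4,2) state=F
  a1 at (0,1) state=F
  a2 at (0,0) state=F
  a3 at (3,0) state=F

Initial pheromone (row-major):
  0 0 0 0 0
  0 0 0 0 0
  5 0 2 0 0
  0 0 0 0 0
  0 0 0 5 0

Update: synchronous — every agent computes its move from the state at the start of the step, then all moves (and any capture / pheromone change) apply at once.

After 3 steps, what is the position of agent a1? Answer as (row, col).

(0, 0)

t=1: a0@(4,3) a1@(0,0) a2@(0,0) a3@(2,0) | pheromone: 4 0 0 0 0 / 0 0 0 0 0 / 6 0 1 0 0 / 0 0 0 0 0 / 0 0 0 6 0
t=2: a0@(4,3) a1@(0,0) a2@(0,0) a3@(2,0) | pheromone: 7 0 0 0 0 / 0 0 0 0 0 / 7 0 0 0 0 / 0 0 0 0 0 / 0 0 0 7 0
t=3: a0@(4,3) a1@(0,0) a2@(0,0) a3@(2,0) | pheromone: 10 0 0 0 0 / 0 0 0 0 0 / 8 0 0 0 0 / 0 0 0 0 0 / 0 0 0 8 0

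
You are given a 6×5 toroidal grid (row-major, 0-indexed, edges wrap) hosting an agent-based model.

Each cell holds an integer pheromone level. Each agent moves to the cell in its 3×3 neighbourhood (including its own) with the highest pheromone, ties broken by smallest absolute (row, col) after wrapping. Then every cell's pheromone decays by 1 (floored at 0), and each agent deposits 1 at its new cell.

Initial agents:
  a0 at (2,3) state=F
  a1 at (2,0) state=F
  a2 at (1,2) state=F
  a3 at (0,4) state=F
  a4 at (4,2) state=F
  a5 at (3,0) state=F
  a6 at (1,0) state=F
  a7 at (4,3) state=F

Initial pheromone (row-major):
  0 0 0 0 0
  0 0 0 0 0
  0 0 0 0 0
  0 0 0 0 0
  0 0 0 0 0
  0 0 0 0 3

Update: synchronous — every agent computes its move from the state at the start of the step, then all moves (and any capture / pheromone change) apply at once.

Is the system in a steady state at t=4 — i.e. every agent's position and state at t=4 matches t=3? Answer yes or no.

t=1: a0@(1,2) a1@(1,0) a2@(0,1) a3@(5,4) a4@(3,1) a5@(2,0) a6@(0,0) a7@(5,4) | pheromone: 1 1 0 0 0 / 1 0 1 0 0 / 1 0 0 0 0 / 0 1 0 0 0 / 0 0 0 0 0 / 0 0 0 0 4
t=2: a0@(0,1) a1@(0,0) a2@(0,0) a3@(5,4) a4@(2,0) a5@(1,0) a6@(5,4) a7@(5,4) | pheromone: 2 1 0 0 0 / 1 0 0 0 0 / 1 0 0 0 0 / 0 0 0 0 0 / 0 0 0 0 0 / 0 0 0 0 6
t=3: a0@(0,0) a1@(5,4) a2@(5,4) a3@(5,4) a4@(1,0) a5@(0,0) a6@(5,4) a7@(5,4) | pheromone: 3 0 0 0 0 / 1 0 0 0 0 / 0 0 0 0 0 / 0 0 0 0 0 / 0 0 0 0 0 / 0 0 0 0 10
t=4: a0@(5,4) a1@(5,4) a2@(5,4) a3@(5,4) a4@(0,0) a5@(5,4) a6@(5,4) a7@(5,4) | pheromone: 3 0 0 0 0 / 0 0 0 0 0 / 0 0 0 0 0 / 0 0 0 0 0 / 0 0 0 0 0 / 0 0 0 0 16

no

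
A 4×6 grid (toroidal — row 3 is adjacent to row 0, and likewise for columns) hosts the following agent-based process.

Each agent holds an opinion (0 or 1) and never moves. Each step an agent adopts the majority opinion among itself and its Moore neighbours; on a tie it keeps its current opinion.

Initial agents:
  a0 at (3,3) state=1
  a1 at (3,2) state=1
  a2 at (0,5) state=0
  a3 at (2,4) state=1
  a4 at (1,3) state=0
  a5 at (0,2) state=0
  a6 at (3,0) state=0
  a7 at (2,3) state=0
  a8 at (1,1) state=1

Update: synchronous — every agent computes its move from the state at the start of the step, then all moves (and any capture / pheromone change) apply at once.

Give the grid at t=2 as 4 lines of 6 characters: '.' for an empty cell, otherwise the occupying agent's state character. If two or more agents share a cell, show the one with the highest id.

..1..0
.1.1..
...11.
0.11..

t=1: a0@(3,3):1 a1@(3,2):1 a2@(0,5):0 a3@(2,4):1 a4@(1,3):0 a5@(0,2):1 a6@(3,0):0 a7@(2,3):1 a8@(1,1):1
t=2: a0@(3,3):1 a1@(3,2):1 a2@(0,5):0 a3@(2,4):1 a4@(1,3):1 a5@(0,2):1 a6@(3,0):0 a7@(2,3):1 a8@(1,1):1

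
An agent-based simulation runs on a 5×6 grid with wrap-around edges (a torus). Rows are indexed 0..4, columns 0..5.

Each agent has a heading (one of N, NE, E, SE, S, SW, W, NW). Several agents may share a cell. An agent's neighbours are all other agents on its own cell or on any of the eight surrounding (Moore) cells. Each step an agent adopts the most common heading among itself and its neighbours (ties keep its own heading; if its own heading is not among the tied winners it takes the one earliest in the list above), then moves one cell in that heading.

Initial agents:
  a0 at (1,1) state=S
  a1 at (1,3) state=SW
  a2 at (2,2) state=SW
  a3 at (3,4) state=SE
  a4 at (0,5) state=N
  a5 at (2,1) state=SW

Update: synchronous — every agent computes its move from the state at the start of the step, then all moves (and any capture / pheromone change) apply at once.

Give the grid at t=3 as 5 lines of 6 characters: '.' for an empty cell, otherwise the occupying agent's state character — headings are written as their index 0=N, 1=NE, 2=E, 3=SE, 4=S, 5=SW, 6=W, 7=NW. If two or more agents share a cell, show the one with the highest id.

....55
.....5
......
......
5...5.

t=1: a0@(2,0):SW a1@(2,2):SW a2@(3,1):SW a3@(4,5):SE a4@(4,5):N a5@(3,0):SW
t=2: a0@(3,5):SW a1@(3,1):SW a2@(4,0):SW a3@(0,0):SE a4@(3,5):N a5@(4,5):SW
t=3: a0@(4,4):SW a1@(4,0):SW a2@(0,5):SW a3@(1,5):SW a4@(4,4):SW a5@(0,4):SW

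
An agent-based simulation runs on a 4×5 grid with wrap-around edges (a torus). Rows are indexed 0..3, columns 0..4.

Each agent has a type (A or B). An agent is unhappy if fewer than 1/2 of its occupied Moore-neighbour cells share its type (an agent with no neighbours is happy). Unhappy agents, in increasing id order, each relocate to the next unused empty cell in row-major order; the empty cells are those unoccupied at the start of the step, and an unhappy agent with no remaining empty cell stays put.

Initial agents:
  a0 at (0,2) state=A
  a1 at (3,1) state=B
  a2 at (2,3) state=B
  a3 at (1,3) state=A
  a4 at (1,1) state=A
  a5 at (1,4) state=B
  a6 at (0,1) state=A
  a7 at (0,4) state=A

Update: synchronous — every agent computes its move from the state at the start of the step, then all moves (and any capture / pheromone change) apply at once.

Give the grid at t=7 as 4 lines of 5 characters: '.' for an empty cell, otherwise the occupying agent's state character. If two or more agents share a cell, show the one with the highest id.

t=1: a0@(0,2):A a1@(0,0):B a2@(2,3):B a3@(1,3):A a4@(1,1):A a5@(0,3):B a6@(0,1):A a7@(0,4):A
t=2: a0@(0,2):A a1@(1,0):B a2@(1,2):B a3@(1,3):A a4@(1,1):A a5@(1,4):B a6@(0,1):A a7@(2,0):A
t=3: a0@(0,2):A a1@(0,0):B a2@(0,3):B a3@(0,4):A a4@(1,1):A a5@(2,1):B a6@(0,1):A a7@(2,2):A
t=4: a0@(0,2):A a1@(1,0):B a2@(1,2):B a3@(1,3):A a4@(1,1):A a5@(1,4):B a6@(0,1):A a7@(2,2):A
t=5: a0@(0,2):A a1@(0,0):B a2@(0,3):B a3@(1,3):A a4@(1,1):A a5@(1,4):B a6@(0,1):A a7@(2,2):A
t=6: a0@(0,2):A a1@(0,4):B a2@(1,0):B a3@(1,3):A a4@(1,1):A a5@(1,4):B a6@(0,1):A a7@(2,2):A
t=7: (unchanged — steady state)

.AA.B
BA.AB
..A..
.....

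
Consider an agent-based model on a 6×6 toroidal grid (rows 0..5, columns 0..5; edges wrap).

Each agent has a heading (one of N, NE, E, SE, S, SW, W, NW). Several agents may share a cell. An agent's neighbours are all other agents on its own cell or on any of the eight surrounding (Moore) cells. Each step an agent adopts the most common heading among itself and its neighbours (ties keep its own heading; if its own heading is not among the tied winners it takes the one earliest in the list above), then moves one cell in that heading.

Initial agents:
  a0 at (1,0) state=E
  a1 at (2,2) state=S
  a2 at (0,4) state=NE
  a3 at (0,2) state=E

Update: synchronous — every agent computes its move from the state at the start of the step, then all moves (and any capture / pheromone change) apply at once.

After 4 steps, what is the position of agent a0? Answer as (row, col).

(1, 4)

t=1: a0@(1,1):E a1@(3,2):S a2@(5,5):NE a3@(0,3):E
t=2: a0@(1,2):E a1@(4,2):S a2@(4,0):NE a3@(0,4):E
t=3: a0@(1,3):E a1@(5,2):S a2@(3,1):NE a3@(0,5):E
t=4: a0@(1,4):E a1@(0,2):S a2@(2,2):NE a3@(0,0):E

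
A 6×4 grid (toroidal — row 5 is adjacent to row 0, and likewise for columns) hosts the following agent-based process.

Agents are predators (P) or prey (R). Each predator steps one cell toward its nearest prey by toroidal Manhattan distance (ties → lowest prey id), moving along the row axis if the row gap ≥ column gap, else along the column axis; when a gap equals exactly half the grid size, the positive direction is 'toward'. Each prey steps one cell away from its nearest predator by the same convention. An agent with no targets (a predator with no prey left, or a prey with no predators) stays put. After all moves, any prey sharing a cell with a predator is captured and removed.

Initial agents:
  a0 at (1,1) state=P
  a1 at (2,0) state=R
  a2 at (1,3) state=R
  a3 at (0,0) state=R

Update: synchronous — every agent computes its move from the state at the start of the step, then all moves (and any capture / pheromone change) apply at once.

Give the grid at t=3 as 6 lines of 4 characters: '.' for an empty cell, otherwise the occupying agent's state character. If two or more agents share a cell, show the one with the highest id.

t=1: a0@(2,1):P a1@(3,0):R a2@(1,2):R a3@(5,0):R
t=2: a0@(3,1):P a1@(4,0):R a2@(0,2):R a3@(4,0):R
t=3: a0@(4,1):P a1@(5,0):R a2@(5,2):R a3@(5,0):R

....
....
....
....
.P..
R.R.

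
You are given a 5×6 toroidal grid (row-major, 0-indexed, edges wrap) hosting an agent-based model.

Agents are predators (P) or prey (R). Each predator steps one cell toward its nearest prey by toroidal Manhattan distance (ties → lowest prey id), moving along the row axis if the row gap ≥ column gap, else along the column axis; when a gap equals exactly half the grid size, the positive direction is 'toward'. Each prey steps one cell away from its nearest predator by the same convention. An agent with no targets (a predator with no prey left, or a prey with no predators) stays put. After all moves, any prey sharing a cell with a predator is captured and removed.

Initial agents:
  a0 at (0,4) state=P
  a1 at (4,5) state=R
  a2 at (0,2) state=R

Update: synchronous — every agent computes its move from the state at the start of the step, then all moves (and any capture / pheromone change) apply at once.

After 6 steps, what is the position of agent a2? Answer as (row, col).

(1, 1)

t=1: a0@(4,4):P a1@(3,5):R a2@(0,1):R
t=2: a0@(3,4):P a1@(2,5):R a2@(0,0):R
t=3: a0@(2,4):P a1@(1,5):R a2@(1,0):R
t=4: a0@(1,4):P a1@(0,5):R a2@(1,1):R
t=5: a0@(0,4):P a1@(4,5):R a2@(1,0):R
t=6: a0@(4,4):P a1@(3,5):R a2@(1,1):R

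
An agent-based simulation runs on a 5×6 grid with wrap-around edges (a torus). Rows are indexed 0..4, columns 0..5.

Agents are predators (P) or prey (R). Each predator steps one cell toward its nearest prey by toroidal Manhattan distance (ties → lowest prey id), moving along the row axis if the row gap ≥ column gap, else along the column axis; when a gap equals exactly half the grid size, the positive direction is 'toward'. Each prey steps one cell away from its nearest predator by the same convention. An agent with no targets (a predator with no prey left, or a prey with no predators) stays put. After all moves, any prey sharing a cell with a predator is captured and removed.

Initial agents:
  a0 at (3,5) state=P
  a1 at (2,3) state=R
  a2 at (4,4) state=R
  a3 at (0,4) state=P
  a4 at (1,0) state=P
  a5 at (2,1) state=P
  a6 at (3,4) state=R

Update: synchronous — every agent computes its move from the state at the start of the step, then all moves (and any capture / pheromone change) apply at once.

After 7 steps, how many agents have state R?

2

t=1: a0@(3,4):P a1@(2,4):R a3@(4,4):P a4@(1,1):P a5@(2,2):P a6@(3,3):R
t=2: a0@(2,4):P a1@(1,4):R a3@(3,4):P a4@(1,2):P a5@(2,3):P a6@(3,2):R
t=3: a0@(1,4):P a1@(0,4):R a3@(2,4):P a4@(1,3):P a5@(1,3):P a6@(3,1):R
t=4: a0@(0,4):P a1@(4,4):R a3@(1,4):P a4@(0,3):P a5@(0,3):P a6@(3,0):R
t=5: a0@(4,4):P a1@(3,4):R a3@(0,4):P a4@(4,3):P a5@(4,3):P a6@(2,0):R
t=6: a0@(3,4):P a1@(2,4):R a3@(4,4):P a4@(3,3):P a5@(3,3):P a6@(1,0):R
t=7: a0@(2,4):P a1@(1,4):R a3@(3,4):P a4@(2,3):P a5@(2,3):P a6@(0,0):R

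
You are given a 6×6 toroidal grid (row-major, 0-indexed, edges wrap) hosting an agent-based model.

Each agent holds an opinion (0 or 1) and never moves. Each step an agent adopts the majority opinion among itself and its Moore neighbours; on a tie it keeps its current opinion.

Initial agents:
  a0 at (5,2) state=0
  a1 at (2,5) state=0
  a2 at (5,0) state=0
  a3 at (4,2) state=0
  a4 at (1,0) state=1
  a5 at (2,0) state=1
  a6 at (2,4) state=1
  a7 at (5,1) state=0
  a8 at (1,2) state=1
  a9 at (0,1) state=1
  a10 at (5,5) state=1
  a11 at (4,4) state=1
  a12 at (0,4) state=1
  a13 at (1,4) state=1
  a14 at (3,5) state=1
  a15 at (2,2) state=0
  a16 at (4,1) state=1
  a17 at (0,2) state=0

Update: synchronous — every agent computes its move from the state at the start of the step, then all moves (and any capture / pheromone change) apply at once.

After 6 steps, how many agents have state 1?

t=1: a0@(5,2):0 a1@(2,5):1 a2@(5,0):1 a3@(4,2):0 a4@(1,0):1 a5@(2,0):1 a6@(2,4):1 a7@(5,1):0 a8@(1,2):1 a9@(0,1):0 a10@(5,5):1 a11@(4,4):1 a12@(0,4):1 a13@(1,4):1 a14@(3,5):1 a15@(2,2):0 a16@(4,1):0 a17@(0,2):0
t=2: a0@(5,2):0 a1@(2,5):1 a2@(5,0):0 a3@(4,2):0 a4@(1,0):1 a5@(2,0):1 a6@(2,4):1 a7@(5,1):0 a8@(1,2):0 a9@(0,1):0 a10@(5,5):1 a11@(4,4):1 a12@(0,4):1 a13@(1,4):1 a14@(3,5):1 a15@(2,2):0 a16@(4,1):0 a17@(0,2):0
t=3: (unchanged — steady state)

9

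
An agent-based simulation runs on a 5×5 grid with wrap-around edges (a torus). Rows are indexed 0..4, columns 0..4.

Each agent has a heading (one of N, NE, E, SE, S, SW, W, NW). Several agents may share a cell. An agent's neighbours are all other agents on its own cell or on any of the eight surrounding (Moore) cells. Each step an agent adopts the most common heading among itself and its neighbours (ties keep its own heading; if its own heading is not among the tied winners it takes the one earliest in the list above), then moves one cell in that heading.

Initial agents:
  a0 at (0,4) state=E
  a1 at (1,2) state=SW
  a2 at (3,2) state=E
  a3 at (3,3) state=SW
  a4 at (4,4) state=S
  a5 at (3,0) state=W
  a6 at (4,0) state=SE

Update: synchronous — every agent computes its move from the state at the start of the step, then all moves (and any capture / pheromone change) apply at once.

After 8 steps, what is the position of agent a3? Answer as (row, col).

(1, 0)

t=1: a0@(0,0):E a1@(2,1):SW a2@(3,3):E a3@(4,2):SW a4@(0,4):S a5@(3,4):W a6@(0,1):SE
t=2: a0@(0,1):E a1@(3,0):SW a2@(3,4):E a3@(0,1):SW a4@(1,4):S a5@(3,3):W a6@(1,2):SE
t=3: a0@(0,2):E a1@(4,4):SW a2@(3,0):E a3@(1,0):SW a4@(2,4):S a5@(3,2):W a6@(2,3):SE
t=4: a0@(0,3):E a1@(0,3):SW a2@(3,1):E a3@(2,4):SW a4@(3,4):S a5@(3,1):W a6@(3,4):SE
t=5: a0@(0,4):E a1@(1,2):SW a2@(3,2):E a3@(3,3):SW a4@(4,4):S a5@(3,0):W a6@(4,0):SE
t=6: a0@(0,0):E a1@(2,1):SW a2@(3,3):E a3@(4,2):SW a4@(0,4):S a5@(3,4):W a6@(0,1):SE
t=7: a0@(0,1):E a1@(3,0):SW a2@(3,4):E a3@(0,1):SW a4@(1,4):S a5@(3,3):W a6@(1,2):SE
t=8: a0@(0,2):E a1@(4,4):SW a2@(3,0):E a3@(1,0):SW a4@(2,4):S a5@(3,2):W a6@(2,3):SE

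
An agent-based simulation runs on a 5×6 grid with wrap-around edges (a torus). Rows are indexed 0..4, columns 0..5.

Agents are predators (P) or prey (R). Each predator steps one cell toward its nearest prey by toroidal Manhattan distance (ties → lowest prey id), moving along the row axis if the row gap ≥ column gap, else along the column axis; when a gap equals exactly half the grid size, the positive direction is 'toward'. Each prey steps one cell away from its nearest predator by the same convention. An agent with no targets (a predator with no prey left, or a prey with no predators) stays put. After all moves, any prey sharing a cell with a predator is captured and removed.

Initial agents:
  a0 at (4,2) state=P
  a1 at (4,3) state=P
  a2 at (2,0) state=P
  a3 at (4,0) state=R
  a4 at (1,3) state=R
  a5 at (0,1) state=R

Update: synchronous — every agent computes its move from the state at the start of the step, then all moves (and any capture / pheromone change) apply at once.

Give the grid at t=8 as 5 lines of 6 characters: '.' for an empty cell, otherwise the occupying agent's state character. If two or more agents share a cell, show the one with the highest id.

......
......
...R..
......
P...R.

t=1: a0@(4,1):P a1@(0,3):P a2@(3,0):P a3@(4,5):R a4@(2,3):R a5@(1,1):R
t=2: a0@(4,0):P a1@(1,3):P a2@(4,0):P a3@(4,4):R a4@(3,3):R a5@(2,1):R
t=3: a0@(4,5):P a1@(2,3):P a2@(4,5):P a3@(4,3):R a4@(4,3):R a5@(1,1):R
t=4: a0@(4,4):P a1@(3,3):P a2@(4,4):P a3@(4,2):R a4@(4,2):R a5@(1,0):R
t=5: a0@(4,3):P a1@(4,3):P a2@(4,3):P a3@(4,1):R a4@(4,1):R a5@(2,0):R
t=6: a0@(4,2):P a1@(4,2):P a2@(4,2):P a3@(4,0):R a4@(4,0):R a5@(2,5):R
t=7: a0@(4,1):P a1@(4,1):P a2@(4,1):P a3@(4,5):R a4@(4,5):R a5@(2,4):R
t=8: a0@(4,0):P a1@(4,0):P a2@(4,0):P a3@(4,4):R a4@(4,4):R a5@(2,3):R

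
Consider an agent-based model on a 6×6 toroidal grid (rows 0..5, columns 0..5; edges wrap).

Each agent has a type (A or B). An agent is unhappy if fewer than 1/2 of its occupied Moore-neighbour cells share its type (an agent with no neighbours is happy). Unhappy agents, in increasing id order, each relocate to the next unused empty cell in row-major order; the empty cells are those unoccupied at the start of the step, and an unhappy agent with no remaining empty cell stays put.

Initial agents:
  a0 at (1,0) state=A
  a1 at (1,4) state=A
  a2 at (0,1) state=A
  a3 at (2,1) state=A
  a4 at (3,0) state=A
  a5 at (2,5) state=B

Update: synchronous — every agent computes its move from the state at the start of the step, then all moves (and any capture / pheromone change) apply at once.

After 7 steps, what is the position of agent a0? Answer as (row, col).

t=1: a0@(1,0):A a1@(0,0):A a2@(0,1):A a3@(2,1):A a4@(3,0):A a5@(0,2):B
t=2: a0@(1,0):A a1@(0,0):A a2@(0,1):A a3@(2,1):A a4@(3,0):A a5@(0,3):B
t=3: (unchanged — steady state)

(1, 0)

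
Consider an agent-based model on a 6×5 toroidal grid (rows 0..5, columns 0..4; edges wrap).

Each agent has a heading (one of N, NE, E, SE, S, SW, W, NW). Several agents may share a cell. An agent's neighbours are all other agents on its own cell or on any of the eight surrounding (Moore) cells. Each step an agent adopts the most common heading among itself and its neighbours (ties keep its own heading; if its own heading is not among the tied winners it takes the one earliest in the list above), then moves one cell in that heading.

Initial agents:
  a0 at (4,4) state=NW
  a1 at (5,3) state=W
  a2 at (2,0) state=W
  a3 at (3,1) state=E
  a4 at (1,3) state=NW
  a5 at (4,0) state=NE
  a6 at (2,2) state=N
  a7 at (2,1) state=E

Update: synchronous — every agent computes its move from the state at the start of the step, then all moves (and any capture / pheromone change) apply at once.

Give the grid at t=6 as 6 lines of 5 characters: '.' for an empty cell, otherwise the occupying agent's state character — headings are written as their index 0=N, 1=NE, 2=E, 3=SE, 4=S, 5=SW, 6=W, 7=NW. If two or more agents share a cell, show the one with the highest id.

.....
.....
.222.
.222.
...2.
..6..

t=1: a0@(3,3):NW a1@(5,2):W a2@(2,1):E a3@(3,2):E a4@(0,2):NW a5@(3,1):NE a6@(2,3):E a7@(2,2):E
t=2: a0@(3,4):E a1@(5,1):W a2@(2,2):E a3@(3,3):E a4@(5,1):NW a5@(3,2):E a6@(2,4):E a7@(2,3):E
t=3: a0@(3,0):E a1@(5,0):W a2@(2,3):E a3@(3,4):E a4@(4,0):NW a5@(3,3):E a6@(2,0):E a7@(2,4):E
t=4: a0@(3,1):E a1@(5,4):W a2@(2,4):E a3@(3,0):E a4@(4,1):E a5@(3,4):E a6@(2,1):E a7@(2,0):E
t=5: a0@(3,2):E a1@(5,3):W a2@(2,0):E a3@(3,1):E a4@(4,2):E a5@(3,0):E a6@(2,2):E a7@(2,1):E
t=6: a0@(3,3):E a1@(5,2):W a2@(2,1):E a3@(3,2):E a4@(4,3):E a5@(3,1):E a6@(2,3):E a7@(2,2):E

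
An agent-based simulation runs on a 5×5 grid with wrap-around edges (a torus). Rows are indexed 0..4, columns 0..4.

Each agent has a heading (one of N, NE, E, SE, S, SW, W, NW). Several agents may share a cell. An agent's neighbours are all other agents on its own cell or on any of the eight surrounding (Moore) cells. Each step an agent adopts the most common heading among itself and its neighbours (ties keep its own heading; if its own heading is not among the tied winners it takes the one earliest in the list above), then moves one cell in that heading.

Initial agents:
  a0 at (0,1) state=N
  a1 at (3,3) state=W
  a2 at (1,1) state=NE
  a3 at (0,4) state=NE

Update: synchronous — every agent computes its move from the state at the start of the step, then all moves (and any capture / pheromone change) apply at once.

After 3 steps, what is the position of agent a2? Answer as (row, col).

(3, 4)

t=1: a0@(4,1):N a1@(3,2):W a2@(0,2):NE a3@(4,0):NE
t=2: a0@(3,2):NE a1@(3,1):W a2@(4,3):NE a3@(3,1):NE
t=3: a0@(2,3):NE a1@(2,2):NE a2@(3,4):NE a3@(2,2):NE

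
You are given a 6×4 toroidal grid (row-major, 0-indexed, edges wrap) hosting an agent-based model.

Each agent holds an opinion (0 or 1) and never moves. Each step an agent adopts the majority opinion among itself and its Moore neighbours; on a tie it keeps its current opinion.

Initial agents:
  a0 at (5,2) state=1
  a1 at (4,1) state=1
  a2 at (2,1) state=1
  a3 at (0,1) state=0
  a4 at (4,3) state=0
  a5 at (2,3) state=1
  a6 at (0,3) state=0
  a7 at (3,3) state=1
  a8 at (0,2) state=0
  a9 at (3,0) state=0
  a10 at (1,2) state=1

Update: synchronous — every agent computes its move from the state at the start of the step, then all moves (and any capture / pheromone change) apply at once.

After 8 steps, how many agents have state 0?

5

t=1: a0@(5,2):0 a1@(4,1):1 a2@(2,1):1 a3@(0,1):0 a4@(4,3):0 a5@(2,3):1 a6@(0,3):0 a7@(3,3):1 a8@(0,2):0 a9@(3,0):1 a10@(1,2):1
t=2: (unchanged — steady state)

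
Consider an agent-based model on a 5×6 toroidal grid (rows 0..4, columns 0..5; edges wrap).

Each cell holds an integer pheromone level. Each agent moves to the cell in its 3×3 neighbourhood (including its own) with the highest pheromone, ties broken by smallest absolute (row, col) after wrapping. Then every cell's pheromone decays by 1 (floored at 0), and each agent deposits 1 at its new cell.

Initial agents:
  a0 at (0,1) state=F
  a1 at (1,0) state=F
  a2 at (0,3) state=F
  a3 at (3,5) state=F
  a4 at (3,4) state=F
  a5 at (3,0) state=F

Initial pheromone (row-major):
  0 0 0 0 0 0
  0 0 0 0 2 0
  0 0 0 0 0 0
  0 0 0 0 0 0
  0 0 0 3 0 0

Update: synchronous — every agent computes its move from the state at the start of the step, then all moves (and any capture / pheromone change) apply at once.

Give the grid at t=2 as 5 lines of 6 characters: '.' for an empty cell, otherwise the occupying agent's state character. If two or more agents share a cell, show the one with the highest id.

F.....
......
F.....
......
...F..

t=1: a0@(0,0) a1@(0,0) a2@(4,3) a3@(2,0) a4@(4,3) a5@(2,0) | pheromone: 2 0 0 0 0 0 / 0 0 0 0 1 0 / 2 0 0 0 0 0 / 0 0 0 0 0 0 / 0 0 0 4 0 0
t=2: a0@(0,0) a1@(0,0) a2@(4,3) a3@(2,0) a4@(4,3) a5@(2,0) | pheromone: 3 0 0 0 0 0 / 0 0 0 0 0 0 / 3 0 0 0 0 0 / 0 0 0 0 0 0 / 0 0 0 5 0 0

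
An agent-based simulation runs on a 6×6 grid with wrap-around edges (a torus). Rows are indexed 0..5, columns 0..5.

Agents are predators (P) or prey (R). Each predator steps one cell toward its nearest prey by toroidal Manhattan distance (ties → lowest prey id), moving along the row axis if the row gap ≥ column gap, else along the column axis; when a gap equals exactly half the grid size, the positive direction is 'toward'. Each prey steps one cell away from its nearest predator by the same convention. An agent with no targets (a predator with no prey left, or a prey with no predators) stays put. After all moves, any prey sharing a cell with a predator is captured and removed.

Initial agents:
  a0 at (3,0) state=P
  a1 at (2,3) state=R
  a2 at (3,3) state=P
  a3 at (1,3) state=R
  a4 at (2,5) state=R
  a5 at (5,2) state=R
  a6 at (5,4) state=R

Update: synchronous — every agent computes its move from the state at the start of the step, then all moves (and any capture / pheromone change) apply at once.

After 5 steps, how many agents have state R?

5

t=1: a0@(2,0):P a1@(1,3):R a2@(2,3):P a3@(0,3):R a4@(1,5):R a5@(0,2):R a6@(0,4):R
t=2: a0@(1,0):P a1@(0,3):R a2@(1,3):P a3@(5,3):R a4@(0,5):R a5@(5,2):R a6@(5,4):R
t=3: a0@(0,0):P a1@(5,3):R a2@(0,3):P a3@(4,3):R a4@(5,5):R a5@(4,2):R a6@(4,4):R
t=4: a0@(5,0):P a1@(4,3):R a2@(5,3):P a3@(3,3):R a4@(4,5):R a5@(3,2):R a6@(3,4):R
t=5: a0@(4,0):P a1@(3,3):R a2@(4,3):P a3@(2,3):R a4@(3,5):R a5@(2,2):R a6@(2,4):R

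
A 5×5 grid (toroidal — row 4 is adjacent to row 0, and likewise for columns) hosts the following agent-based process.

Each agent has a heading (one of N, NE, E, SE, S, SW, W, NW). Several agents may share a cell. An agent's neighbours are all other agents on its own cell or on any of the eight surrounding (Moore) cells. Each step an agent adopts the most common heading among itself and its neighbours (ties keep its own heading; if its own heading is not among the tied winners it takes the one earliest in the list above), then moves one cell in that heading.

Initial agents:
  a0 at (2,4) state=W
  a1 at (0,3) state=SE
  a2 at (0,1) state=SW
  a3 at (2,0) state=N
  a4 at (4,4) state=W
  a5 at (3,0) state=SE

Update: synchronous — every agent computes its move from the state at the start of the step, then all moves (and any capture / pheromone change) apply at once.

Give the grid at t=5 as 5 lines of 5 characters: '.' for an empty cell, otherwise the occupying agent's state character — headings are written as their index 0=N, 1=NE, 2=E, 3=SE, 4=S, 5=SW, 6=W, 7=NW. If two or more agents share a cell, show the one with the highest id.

3..33
.....
.....
.....
....3

t=1: a0@(2,3):W a1@(1,4):SE a2@(1,0):SW a3@(1,0):N a4@(0,0):SE a5@(3,4):W
t=2: a0@(2,2):W a1@(2,0):SE a2@(2,1):SE a3@(2,1):SE a4@(1,1):SE a5@(3,3):W
t=3: a0@(3,3):SE a1@(3,1):SE a2@(3,2):SE a3@(3,2):SE a4@(2,2):SE a5@(3,2):W
t=4: a0@(4,4):SE a1@(4,2):SE a2@(4,3):SE a3@(4,3):SE a4@(3,3):SE a5@(4,3):SE
t=5: a0@(0,0):SE a1@(0,3):SE a2@(0,4):SE a3@(0,4):SE a4@(4,4):SE a5@(0,4):SE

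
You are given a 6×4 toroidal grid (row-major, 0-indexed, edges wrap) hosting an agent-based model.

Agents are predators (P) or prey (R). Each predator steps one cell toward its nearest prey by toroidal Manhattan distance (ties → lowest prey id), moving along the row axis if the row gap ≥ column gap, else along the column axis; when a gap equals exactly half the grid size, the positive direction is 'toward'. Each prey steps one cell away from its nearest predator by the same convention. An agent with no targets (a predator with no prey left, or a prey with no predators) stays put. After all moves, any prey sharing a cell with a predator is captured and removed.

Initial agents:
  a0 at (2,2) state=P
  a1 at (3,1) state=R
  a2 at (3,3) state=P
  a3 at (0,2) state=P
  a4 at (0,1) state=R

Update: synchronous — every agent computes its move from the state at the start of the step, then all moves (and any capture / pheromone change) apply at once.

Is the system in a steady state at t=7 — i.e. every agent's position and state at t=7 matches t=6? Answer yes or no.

no

t=1: a0@(3,2):P a1@(4,1):R a2@(3,0):P a3@(0,1):P a4@(0,0):R
t=2: a0@(4,2):P a1@(5,1):R a2@(4,0):P a3@(0,0):P a4@(0,3):R
t=3: a0@(5,2):P a1@(0,1):R a2@(5,0):P a3@(0,3):P a4@(0,2):R
t=4: a0@(0,2):P a1@(1,1):R a2@(0,0):P a3@(0,2):P a4@(1,2):R
t=5: a0@(1,2):P a1@(2,1):R a2@(1,0):P a3@(1,2):P a4@(2,2):R
t=6: a0@(2,2):P a1@(3,1):R a2@(2,0):P a3@(2,2):P a4@(3,2):R
t=7: a0@(3,2):P a1@(4,1):R a2@(3,0):P a3@(3,2):P a4@(4,2):R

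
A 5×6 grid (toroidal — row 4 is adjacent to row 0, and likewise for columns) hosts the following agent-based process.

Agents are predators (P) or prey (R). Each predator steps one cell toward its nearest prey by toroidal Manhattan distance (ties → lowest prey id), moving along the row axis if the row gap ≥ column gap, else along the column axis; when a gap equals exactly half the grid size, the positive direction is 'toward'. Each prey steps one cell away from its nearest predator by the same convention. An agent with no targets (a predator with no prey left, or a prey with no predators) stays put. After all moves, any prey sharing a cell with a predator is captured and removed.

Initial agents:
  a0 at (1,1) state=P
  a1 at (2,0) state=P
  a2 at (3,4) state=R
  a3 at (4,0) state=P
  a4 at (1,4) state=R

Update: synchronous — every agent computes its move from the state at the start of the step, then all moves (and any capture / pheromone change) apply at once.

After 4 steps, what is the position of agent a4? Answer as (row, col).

(1, 0)

t=1: a0@(1,2):P a1@(2,5):P a2@(3,3):R a3@(4,5):P a4@(1,3):R
t=2: a0@(1,3):P a1@(2,4):P a2@(4,3):R a3@(4,4):P a4@(1,4):R
t=3: a0@(1,4):P a1@(1,4):P a2@(4,2):R a3@(4,3):P a4@(1,5):R
t=4: a0@(1,5):P a1@(1,5):P a2@(4,1):R a3@(4,2):P a4@(1,0):R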